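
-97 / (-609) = 97 / 609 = 0.16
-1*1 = -1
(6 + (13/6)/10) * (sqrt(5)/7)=373 * sqrt(5)/420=1.99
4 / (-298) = -2 / 149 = -0.01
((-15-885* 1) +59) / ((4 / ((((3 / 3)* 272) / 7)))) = -57188 / 7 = -8169.71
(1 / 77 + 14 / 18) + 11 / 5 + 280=980563 / 3465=282.99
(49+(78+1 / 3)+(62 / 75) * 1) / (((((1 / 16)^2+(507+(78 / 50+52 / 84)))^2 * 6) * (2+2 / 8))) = 171481497600 / 4683238224087721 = 0.00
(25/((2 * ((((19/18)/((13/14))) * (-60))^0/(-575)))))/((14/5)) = -71875/28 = -2566.96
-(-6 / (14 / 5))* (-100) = -1500 / 7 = -214.29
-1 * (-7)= 7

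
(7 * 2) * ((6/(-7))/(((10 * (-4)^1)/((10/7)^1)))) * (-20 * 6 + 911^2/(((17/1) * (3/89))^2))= 939070303/867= 1083126.07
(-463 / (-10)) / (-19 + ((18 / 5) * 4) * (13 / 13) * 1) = -463 / 46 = -10.07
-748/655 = -1.14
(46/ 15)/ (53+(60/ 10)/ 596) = 0.06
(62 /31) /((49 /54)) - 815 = -39827 /49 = -812.80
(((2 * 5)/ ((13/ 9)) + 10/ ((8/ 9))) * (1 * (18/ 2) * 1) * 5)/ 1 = 42525/ 52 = 817.79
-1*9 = -9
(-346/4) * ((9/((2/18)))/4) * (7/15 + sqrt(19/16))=-14013 * sqrt(19)/32 - 32697/40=-2726.21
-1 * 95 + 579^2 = 335146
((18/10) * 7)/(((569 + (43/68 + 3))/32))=137088/194695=0.70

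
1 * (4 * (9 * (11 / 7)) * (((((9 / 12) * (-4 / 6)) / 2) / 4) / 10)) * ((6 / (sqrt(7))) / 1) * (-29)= 8613 * sqrt(7) / 980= 23.25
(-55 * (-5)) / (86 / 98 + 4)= 13475 / 239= 56.38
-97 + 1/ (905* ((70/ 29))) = -6144921/ 63350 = -97.00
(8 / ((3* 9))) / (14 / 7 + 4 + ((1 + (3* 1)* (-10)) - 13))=-2 / 243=-0.01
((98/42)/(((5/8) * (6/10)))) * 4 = 224/9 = 24.89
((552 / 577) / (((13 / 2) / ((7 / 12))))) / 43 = 644 / 322543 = 0.00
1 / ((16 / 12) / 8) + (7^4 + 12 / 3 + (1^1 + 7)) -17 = 2402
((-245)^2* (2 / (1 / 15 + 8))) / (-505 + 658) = 600250 / 6171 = 97.27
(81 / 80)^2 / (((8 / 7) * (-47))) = -45927 / 2406400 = -0.02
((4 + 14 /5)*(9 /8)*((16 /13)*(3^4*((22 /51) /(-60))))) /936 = -99 /16900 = -0.01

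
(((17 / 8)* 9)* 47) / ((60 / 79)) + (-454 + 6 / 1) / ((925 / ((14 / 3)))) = 104895761 / 88800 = 1181.26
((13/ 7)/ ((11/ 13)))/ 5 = 0.44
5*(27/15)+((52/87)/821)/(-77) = 49498859/5499879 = 9.00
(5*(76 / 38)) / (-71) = -10 / 71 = -0.14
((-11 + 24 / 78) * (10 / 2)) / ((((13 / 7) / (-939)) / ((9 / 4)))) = 60819.70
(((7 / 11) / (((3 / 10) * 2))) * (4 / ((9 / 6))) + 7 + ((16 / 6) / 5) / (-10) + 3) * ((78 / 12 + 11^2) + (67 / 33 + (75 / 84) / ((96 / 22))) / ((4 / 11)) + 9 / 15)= 57047298197 / 33264000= 1714.99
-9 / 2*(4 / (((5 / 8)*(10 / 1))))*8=-576 / 25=-23.04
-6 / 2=-3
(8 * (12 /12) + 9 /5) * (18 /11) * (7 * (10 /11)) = 12348 /121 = 102.05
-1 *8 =-8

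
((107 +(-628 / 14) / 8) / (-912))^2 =8059921 / 652087296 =0.01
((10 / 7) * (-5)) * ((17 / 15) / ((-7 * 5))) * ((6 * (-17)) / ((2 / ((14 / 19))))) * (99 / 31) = -114444 / 4123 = -27.76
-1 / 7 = -0.14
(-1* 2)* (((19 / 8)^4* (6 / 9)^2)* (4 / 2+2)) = -113.13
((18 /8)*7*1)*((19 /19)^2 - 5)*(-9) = 567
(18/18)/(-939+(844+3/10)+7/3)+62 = 171772/2771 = 61.99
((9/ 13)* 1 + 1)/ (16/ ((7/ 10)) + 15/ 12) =616/ 8775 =0.07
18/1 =18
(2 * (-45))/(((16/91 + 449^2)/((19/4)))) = -77805/36691414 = -0.00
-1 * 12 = -12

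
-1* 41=-41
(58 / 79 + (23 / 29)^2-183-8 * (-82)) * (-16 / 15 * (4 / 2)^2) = -2017037824 / 996585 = -2023.95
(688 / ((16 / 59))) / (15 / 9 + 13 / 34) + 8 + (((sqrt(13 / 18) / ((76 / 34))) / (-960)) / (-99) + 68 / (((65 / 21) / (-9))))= 17*sqrt(26) / 21669120 + 14242922 / 13585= 1048.43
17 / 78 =0.22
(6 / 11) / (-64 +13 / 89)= -534 / 62513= -0.01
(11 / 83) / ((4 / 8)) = 22 / 83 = 0.27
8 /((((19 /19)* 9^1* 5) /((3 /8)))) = 0.07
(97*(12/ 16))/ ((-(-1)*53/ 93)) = 27063/ 212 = 127.66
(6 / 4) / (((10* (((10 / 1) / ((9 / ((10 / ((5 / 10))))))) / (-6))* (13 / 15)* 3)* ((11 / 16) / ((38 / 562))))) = -1539 / 1004575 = -0.00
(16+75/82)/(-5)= -3.38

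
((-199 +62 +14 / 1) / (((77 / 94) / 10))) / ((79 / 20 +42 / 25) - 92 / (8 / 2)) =3854000 / 44583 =86.45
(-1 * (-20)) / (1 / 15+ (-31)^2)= 75 / 3604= 0.02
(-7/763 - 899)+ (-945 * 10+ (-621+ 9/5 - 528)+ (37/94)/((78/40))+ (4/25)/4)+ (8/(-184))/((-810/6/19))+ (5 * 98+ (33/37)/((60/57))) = -1684052297858963/153024522300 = -11005.11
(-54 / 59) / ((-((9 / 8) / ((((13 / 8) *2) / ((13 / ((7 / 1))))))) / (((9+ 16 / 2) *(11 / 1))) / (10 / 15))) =10472 / 59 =177.49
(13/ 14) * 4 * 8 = 208/ 7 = 29.71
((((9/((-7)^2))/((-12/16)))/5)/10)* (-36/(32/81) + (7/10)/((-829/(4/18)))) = 27195401/60931500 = 0.45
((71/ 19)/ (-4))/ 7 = -71/ 532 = -0.13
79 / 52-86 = -4393 / 52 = -84.48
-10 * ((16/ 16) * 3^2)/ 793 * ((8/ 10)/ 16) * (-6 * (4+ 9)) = 27/ 61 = 0.44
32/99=0.32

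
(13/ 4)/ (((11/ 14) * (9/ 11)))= 91/ 18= 5.06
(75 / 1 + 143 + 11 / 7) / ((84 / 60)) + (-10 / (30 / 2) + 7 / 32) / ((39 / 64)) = 894931 / 5733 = 156.10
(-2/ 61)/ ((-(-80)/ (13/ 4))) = -13/ 9760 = -0.00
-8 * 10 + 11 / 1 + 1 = -68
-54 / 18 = -3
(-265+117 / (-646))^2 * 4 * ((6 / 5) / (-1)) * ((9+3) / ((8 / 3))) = -792344382723 / 521645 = -1518934.11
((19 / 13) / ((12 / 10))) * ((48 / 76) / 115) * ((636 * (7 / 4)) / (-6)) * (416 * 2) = -23744 / 23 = -1032.35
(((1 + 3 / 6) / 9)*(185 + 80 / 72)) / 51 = 1675 / 2754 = 0.61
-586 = -586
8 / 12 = 2 / 3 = 0.67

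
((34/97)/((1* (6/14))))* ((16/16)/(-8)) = -119/1164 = -0.10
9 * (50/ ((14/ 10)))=2250/ 7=321.43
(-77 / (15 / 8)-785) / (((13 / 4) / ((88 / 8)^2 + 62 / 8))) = -1276273 / 39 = -32724.95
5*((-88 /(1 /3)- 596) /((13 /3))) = -12900 /13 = -992.31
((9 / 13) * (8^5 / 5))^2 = 86973087744 / 4225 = 20585346.21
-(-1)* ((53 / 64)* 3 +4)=415 / 64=6.48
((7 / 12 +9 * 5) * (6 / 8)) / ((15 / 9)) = 20.51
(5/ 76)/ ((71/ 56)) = 70/ 1349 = 0.05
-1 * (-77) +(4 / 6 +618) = 2087 / 3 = 695.67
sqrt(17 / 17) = 1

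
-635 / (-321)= 635 / 321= 1.98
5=5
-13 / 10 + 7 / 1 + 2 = 77 / 10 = 7.70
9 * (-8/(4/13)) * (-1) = 234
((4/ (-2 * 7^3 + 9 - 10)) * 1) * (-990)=1320/ 229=5.76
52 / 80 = 13 / 20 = 0.65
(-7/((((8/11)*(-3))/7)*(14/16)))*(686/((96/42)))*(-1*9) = -554631/8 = -69328.88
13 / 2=6.50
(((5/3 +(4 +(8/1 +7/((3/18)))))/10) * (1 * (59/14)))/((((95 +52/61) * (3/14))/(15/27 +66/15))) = 134030359/23680350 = 5.66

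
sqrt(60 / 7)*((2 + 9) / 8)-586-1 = -582.97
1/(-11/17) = -17/11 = -1.55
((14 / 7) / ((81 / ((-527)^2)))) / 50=277729 / 2025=137.15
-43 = -43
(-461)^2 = 212521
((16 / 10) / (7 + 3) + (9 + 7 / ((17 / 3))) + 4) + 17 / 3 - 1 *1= 24304 / 1275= 19.06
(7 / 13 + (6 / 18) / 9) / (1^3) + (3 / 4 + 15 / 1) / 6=3.20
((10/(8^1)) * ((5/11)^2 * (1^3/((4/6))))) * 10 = 1875/484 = 3.87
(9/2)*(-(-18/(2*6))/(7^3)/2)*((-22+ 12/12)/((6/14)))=-27/56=-0.48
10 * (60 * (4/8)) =300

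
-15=-15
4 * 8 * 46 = 1472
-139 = -139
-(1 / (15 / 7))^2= -49 / 225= -0.22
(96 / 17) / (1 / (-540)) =-51840 / 17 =-3049.41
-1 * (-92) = 92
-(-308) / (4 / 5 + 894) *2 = 1540 / 2237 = 0.69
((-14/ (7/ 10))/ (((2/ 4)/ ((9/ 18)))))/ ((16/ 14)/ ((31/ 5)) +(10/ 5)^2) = -1085/ 227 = -4.78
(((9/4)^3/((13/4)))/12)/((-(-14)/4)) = 243/2912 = 0.08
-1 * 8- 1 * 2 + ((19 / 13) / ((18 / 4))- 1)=-10.68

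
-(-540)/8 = 135/2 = 67.50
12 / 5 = 2.40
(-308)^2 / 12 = 23716 / 3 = 7905.33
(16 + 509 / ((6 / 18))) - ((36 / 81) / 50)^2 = 78114371 / 50625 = 1543.00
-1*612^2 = -374544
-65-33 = -98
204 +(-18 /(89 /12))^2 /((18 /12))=1646988 /7921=207.93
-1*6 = -6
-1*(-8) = 8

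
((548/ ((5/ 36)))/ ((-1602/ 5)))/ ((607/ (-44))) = 48224/ 54023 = 0.89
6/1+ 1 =7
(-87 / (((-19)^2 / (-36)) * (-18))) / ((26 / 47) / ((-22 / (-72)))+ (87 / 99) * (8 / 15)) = -0.21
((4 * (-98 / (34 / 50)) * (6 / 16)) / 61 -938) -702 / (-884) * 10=-968146 / 1037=-933.60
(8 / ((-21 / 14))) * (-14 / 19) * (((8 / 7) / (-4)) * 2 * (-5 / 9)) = 640 / 513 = 1.25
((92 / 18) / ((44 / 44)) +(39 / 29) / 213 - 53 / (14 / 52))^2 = 618611459353801 / 16826500089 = 36764.12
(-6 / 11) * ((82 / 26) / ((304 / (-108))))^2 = -3676347 / 5368792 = -0.68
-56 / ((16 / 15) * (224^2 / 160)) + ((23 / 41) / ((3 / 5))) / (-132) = -317305 / 1818432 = -0.17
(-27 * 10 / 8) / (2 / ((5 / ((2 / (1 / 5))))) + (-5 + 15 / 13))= -1755 / 8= -219.38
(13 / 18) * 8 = 52 / 9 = 5.78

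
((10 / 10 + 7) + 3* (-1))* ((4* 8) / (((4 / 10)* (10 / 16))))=640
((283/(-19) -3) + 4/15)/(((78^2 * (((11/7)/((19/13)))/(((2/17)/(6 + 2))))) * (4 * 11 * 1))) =-1099/1220191830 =-0.00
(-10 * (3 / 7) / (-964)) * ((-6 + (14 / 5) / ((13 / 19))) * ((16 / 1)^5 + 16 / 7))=-1365248928 / 153517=-8893.14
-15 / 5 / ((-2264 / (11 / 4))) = 33 / 9056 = 0.00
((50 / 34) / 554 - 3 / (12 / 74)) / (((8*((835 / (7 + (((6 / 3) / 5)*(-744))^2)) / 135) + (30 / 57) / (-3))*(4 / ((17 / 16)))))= 1546022025567 / 55027188470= 28.10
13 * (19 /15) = 247 /15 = 16.47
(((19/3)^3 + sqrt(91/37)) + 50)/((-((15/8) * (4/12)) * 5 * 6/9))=-32836/225-12 * sqrt(3367)/925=-146.69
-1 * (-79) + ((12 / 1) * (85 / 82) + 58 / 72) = 136153 / 1476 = 92.24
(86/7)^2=7396/49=150.94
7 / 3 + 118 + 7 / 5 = 1826 / 15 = 121.73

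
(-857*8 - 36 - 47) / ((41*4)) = -6939 / 164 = -42.31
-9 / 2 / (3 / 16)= -24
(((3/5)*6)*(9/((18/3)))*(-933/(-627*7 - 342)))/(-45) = -933/39425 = -0.02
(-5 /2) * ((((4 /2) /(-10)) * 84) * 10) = 420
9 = 9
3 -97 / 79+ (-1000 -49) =-82731 / 79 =-1047.23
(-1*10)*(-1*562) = 5620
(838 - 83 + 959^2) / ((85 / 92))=84680112 / 85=996236.61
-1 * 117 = -117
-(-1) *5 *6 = 30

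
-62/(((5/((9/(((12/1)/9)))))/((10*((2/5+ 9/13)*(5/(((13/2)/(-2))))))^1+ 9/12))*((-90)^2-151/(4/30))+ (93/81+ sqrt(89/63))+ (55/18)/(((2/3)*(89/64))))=7028256238146837*sqrt(623)/239253371056101943391+ 46790896965682202739/239253371056101943391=0.20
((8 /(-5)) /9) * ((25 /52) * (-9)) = 10 /13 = 0.77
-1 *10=-10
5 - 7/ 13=58/ 13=4.46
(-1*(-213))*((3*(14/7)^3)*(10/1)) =51120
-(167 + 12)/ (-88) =179/ 88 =2.03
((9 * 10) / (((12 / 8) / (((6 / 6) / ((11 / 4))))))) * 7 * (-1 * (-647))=98814.55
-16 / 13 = -1.23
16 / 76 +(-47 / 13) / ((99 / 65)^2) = -251021 / 186219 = -1.35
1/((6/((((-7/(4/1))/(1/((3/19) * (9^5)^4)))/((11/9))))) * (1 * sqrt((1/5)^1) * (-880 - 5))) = 255310974640195504821 * sqrt(5)/493240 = 1157433895663778.40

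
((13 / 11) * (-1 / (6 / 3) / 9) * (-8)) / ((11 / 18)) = 104 / 121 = 0.86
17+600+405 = 1022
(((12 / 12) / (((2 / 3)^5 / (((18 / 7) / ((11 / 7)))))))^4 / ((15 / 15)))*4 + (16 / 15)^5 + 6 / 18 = 17372376520105932319 / 182157465600000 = 95370.10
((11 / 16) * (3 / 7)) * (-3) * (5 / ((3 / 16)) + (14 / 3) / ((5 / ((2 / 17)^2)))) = -477081 / 20230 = -23.58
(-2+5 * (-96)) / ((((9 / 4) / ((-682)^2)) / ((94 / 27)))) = -84295352768 / 243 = -346894455.84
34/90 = 17/45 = 0.38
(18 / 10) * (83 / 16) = 747 / 80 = 9.34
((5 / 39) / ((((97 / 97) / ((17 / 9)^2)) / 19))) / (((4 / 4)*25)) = 5491 / 15795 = 0.35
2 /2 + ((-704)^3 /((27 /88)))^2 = 942760328706207515353 /729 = 1293224044864482188.41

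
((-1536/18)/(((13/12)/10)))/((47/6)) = -61440/611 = -100.56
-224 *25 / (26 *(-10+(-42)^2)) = -1400 / 11401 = -0.12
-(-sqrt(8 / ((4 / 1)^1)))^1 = sqrt(2) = 1.41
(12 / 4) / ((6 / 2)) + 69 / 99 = 1.70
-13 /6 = -2.17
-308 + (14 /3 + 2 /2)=-907 /3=-302.33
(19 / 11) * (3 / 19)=3 / 11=0.27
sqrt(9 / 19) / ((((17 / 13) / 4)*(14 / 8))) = 624*sqrt(19) / 2261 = 1.20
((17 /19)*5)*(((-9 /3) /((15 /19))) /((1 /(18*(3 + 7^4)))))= -735624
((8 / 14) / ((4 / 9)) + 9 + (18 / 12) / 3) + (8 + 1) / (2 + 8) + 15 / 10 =923 / 70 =13.19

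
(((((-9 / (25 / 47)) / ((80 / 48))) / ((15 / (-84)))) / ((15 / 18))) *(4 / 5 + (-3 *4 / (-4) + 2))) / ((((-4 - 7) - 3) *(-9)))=49068 / 15625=3.14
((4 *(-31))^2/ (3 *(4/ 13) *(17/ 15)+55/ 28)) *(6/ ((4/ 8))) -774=331571094/ 5479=60516.72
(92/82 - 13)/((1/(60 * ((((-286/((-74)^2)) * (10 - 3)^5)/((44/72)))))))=57458763180/56129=1023691.20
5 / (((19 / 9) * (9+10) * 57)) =0.00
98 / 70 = 7 / 5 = 1.40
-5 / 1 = -5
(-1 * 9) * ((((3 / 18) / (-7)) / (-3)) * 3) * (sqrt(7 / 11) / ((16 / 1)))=-3 * sqrt(77) / 2464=-0.01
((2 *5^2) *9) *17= 7650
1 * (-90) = -90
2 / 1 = 2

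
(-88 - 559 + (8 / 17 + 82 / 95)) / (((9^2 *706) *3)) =-1042751 / 277066170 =-0.00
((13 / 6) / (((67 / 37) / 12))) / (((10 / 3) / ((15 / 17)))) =4329 / 1139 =3.80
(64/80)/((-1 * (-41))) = 0.02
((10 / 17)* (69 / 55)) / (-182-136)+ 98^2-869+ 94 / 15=1299520064 / 148665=8741.26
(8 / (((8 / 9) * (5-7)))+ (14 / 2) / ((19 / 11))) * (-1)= 17 / 38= 0.45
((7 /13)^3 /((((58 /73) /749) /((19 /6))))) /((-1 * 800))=-356330009 /611644800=-0.58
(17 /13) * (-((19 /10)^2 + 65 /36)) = -41429 /5850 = -7.08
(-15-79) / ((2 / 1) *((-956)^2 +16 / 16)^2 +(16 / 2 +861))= -94 / 1670561680807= -0.00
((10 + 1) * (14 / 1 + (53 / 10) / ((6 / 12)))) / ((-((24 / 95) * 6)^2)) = -117.77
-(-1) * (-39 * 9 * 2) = -702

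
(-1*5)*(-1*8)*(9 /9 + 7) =320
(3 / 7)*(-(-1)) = 0.43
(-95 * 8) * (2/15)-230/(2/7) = -2719/3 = -906.33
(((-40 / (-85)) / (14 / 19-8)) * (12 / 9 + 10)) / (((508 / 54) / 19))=-4332 / 2921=-1.48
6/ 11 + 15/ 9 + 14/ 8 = 523/ 132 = 3.96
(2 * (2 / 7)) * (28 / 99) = 16 / 99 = 0.16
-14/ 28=-1/ 2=-0.50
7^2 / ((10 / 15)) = 147 / 2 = 73.50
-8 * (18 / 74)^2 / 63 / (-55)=0.00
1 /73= 0.01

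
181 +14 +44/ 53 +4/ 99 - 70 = 660443/ 5247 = 125.87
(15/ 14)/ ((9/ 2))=5/ 21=0.24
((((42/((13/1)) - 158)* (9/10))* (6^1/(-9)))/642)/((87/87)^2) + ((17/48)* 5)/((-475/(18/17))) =148739/1057160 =0.14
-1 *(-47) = 47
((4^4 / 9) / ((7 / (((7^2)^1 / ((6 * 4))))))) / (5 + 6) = 0.75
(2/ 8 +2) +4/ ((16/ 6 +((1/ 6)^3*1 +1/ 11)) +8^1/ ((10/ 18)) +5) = 2559663/ 1053148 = 2.43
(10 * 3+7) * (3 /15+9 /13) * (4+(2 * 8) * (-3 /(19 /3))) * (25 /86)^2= -4560250 /456703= -9.99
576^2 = 331776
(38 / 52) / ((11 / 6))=57 / 143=0.40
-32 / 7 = -4.57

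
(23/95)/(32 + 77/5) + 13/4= 3.26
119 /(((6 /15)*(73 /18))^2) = 240975 /5329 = 45.22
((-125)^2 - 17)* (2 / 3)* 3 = 31216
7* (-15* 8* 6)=-5040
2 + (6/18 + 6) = 25/3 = 8.33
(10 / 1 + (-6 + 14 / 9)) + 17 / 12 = 251 / 36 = 6.97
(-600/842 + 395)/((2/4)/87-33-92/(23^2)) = -664311990/55883119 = -11.89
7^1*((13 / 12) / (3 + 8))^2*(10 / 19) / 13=455 / 165528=0.00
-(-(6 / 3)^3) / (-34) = -4 / 17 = -0.24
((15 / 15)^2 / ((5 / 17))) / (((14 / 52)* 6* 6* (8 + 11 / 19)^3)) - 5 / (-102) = 1149705719 / 23191150185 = 0.05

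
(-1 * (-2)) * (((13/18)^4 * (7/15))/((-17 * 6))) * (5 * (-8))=199927/2007666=0.10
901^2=811801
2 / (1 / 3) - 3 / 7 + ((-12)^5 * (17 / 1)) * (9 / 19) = -266498331 / 133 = -2003746.85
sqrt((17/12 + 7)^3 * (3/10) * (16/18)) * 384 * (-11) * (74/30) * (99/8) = -1808708 * sqrt(505)/25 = -1625826.28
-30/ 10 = -3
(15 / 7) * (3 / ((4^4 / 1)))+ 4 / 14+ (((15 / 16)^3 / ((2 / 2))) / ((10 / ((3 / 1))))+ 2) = 146687 / 57344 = 2.56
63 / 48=21 / 16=1.31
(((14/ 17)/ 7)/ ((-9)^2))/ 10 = 1/ 6885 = 0.00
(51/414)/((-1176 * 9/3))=-17/486864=-0.00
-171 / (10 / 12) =-1026 / 5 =-205.20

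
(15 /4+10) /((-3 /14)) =-385 /6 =-64.17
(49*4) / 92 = 49 / 23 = 2.13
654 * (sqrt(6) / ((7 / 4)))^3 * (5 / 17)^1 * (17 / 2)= 627840 * sqrt(6) / 343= 4483.64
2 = 2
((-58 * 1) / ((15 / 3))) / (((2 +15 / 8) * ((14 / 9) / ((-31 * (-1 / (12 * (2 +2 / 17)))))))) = -493 / 210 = -2.35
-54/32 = -1.69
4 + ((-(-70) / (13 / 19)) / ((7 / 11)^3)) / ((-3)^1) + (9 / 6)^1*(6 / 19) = -4642475 / 36309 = -127.86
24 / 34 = 12 / 17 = 0.71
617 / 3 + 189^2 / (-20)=-94823 / 60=-1580.38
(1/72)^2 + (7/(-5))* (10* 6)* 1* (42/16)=-1143071/5184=-220.50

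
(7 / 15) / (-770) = -1 / 1650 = -0.00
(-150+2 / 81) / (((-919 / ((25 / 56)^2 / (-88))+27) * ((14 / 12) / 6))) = -30370000 / 15978782421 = -0.00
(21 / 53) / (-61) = -21 / 3233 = -0.01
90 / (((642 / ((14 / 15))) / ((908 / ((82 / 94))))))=136.19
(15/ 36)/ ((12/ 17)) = 85/ 144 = 0.59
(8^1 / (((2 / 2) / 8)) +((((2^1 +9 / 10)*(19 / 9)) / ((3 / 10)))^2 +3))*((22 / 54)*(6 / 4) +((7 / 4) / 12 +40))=517123459 / 26244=19704.45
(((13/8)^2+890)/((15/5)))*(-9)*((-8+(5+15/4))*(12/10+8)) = -11825703/640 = -18477.66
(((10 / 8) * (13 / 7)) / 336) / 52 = 5 / 37632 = 0.00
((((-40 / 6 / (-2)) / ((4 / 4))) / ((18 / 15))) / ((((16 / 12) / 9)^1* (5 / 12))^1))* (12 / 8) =67.50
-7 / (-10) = 7 / 10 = 0.70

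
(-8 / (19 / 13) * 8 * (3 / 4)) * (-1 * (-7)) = -4368 / 19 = -229.89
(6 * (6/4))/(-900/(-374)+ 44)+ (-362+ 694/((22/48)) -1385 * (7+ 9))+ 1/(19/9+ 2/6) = -1002653372/47729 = -21007.22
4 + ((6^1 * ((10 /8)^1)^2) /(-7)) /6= 423 /112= 3.78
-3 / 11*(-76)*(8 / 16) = 10.36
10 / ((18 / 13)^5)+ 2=3746033 / 944784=3.96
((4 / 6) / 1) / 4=1 / 6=0.17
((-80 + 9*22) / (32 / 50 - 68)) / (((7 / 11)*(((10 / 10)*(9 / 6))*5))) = -3245 / 8841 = -0.37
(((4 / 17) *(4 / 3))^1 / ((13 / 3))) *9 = 144 / 221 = 0.65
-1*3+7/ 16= -41/ 16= -2.56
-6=-6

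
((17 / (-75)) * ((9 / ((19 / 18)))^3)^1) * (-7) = 168643944 / 171475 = 983.49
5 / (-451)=-0.01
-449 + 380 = -69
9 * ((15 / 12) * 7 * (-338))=-53235 / 2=-26617.50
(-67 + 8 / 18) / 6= -11.09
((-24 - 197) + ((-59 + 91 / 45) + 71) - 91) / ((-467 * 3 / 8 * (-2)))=-0.85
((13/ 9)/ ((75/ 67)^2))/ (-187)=-58357/ 9466875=-0.01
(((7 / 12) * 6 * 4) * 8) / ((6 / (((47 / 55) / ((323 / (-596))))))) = -29.43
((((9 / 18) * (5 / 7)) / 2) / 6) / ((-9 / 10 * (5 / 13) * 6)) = -65 / 4536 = -0.01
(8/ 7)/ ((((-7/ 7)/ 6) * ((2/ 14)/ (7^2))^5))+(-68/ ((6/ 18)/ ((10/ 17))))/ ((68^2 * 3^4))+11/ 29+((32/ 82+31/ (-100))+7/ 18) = -30203499090801044409877/ 927776700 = -32554707496751.15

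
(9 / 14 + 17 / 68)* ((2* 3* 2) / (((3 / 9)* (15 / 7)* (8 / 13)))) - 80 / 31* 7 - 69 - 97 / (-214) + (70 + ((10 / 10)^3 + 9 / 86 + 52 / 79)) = 858757379 / 90142792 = 9.53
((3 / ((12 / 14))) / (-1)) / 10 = -7 / 20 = -0.35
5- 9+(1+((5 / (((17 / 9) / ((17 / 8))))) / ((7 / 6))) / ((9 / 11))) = 81 / 28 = 2.89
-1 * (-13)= 13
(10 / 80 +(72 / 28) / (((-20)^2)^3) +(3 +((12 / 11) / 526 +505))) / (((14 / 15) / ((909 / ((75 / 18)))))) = 2693860983537008697 / 22681120000000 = 118771.07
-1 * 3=-3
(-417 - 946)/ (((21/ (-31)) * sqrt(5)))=42253 * sqrt(5)/ 105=899.82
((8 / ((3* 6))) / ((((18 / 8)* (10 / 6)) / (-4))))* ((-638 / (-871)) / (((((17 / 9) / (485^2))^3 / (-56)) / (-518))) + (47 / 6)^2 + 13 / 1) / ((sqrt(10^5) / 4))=-50571858389497366069931839768* sqrt(10) / 649906993125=-246069452567881006.80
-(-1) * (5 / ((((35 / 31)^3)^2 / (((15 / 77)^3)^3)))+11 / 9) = 123139616964390385624618 / 100750515302255133524517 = 1.22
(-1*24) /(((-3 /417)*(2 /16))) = 26688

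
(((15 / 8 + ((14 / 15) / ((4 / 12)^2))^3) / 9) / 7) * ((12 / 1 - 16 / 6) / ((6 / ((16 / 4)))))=198193 / 3375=58.72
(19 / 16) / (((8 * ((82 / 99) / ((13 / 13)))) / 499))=938619 / 10496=89.43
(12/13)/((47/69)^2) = 1.99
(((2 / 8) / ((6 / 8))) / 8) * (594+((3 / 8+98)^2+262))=438.90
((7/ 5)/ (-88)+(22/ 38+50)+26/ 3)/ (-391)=-1485481/ 9806280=-0.15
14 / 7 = 2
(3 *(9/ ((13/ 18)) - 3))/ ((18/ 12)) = 246/ 13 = 18.92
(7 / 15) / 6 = 7 / 90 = 0.08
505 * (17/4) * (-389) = -3339565/4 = -834891.25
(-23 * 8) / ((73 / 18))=-3312 / 73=-45.37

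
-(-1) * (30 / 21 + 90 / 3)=220 / 7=31.43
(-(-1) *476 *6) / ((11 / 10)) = 28560 / 11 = 2596.36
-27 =-27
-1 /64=-0.02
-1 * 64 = -64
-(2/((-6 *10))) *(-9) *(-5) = 3/2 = 1.50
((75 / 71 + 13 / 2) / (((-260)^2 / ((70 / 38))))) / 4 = 7511 / 145907840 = 0.00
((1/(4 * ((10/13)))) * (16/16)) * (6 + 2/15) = 299/150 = 1.99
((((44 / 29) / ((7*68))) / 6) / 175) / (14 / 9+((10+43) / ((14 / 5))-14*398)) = -33 / 60348586025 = -0.00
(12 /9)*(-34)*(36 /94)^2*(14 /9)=-22848 /2209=-10.34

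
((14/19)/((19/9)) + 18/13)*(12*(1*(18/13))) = 1757376/61009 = 28.81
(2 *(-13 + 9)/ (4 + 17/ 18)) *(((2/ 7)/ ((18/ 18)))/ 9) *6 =-192/ 623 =-0.31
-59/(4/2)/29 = -59/58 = -1.02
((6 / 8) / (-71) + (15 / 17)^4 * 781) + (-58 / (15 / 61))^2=299439750862841 / 5336991900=56106.47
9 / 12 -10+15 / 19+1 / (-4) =-331 / 38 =-8.71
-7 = -7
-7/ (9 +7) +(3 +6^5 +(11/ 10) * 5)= 124545/ 16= 7784.06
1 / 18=0.06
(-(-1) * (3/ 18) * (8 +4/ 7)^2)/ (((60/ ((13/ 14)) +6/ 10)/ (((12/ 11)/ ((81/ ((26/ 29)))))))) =0.00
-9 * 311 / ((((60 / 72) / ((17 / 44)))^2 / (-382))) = 1390518009 / 6050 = 229837.69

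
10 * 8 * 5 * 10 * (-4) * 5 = -80000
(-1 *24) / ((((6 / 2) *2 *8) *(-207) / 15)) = 5 / 138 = 0.04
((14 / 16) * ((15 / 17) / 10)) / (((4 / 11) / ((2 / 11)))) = 21 / 544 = 0.04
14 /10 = 7 /5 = 1.40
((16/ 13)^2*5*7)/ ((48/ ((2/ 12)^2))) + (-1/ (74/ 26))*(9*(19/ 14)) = -10071029/ 2363634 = -4.26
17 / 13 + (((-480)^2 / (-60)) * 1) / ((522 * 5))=-185 / 1131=-0.16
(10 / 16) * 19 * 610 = 28975 / 4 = 7243.75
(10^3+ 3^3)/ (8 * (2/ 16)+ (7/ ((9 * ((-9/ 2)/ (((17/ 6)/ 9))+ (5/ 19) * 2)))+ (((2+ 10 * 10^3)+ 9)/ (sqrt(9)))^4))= 3161817/ 381760607598493405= 0.00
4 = 4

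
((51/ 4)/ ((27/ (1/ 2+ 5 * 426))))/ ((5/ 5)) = 72437/ 72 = 1006.07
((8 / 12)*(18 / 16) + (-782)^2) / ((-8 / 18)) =-22014891 / 16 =-1375930.69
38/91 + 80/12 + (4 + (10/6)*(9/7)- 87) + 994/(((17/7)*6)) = -8597/1547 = -5.56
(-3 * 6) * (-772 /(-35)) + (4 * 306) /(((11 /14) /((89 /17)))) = 2987064 /385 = 7758.61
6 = 6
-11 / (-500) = 11 / 500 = 0.02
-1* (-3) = 3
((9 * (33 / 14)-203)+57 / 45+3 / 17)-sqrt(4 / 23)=-643823 / 3570-2 * sqrt(23) / 23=-180.76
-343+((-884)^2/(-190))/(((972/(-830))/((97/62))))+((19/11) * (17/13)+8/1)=105650333912/20467161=5161.94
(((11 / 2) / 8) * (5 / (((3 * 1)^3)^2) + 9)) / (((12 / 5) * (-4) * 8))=-180565 / 2239488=-0.08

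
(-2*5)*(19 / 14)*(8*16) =-12160 / 7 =-1737.14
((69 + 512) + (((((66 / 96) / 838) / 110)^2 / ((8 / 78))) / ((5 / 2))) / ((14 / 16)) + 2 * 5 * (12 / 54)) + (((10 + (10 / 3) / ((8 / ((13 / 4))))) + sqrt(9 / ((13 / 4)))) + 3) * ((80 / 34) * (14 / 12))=280 * sqrt(13) / 221 + 14984926290213967 / 24067306368000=627.19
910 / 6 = 455 / 3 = 151.67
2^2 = 4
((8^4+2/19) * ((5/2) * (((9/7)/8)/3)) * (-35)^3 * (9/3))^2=115034111312769140625/23104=4978969499340769.59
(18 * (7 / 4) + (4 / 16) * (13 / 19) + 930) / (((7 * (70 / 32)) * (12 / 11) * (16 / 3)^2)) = 344553 / 170240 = 2.02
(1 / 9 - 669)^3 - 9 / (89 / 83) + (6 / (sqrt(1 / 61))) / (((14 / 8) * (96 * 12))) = -19416882056563 / 64881 + sqrt(61) / 336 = -299269155.15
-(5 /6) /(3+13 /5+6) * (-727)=18175 /348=52.23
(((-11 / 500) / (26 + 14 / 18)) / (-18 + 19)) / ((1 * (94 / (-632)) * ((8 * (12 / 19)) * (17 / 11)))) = 544863 / 770236000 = 0.00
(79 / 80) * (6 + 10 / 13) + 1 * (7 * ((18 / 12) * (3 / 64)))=59711 / 8320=7.18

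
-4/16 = -1/4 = -0.25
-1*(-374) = 374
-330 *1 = -330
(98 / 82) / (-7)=-7 / 41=-0.17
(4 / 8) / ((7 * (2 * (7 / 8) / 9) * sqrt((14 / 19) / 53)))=9 * sqrt(14098) / 343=3.12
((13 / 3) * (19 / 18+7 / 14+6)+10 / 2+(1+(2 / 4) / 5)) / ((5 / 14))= 73409 / 675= 108.75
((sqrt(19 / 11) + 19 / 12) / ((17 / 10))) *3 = 30 *sqrt(209) / 187 + 95 / 34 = 5.11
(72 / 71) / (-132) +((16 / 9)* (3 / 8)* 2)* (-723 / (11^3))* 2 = -137614 / 94501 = -1.46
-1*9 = -9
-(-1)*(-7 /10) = -7 /10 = -0.70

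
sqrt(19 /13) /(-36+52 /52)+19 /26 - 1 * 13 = -319 /26 - sqrt(247) /455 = -12.30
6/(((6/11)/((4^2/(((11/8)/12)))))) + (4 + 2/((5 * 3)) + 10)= 23252/15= 1550.13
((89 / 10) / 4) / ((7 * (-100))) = -89 / 28000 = -0.00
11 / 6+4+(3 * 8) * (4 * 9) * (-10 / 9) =-5725 / 6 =-954.17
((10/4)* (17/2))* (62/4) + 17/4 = 2669/8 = 333.62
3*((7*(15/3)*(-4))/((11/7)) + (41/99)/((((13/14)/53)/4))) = 7028/429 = 16.38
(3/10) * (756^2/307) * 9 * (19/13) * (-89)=-13047309576/19955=-653836.61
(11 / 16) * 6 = 33 / 8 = 4.12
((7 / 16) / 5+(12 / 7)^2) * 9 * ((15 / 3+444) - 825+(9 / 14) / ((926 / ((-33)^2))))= -519385474521 / 50818880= -10220.33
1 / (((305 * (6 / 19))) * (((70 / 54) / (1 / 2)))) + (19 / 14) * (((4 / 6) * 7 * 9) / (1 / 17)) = 41376471 / 42700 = 969.00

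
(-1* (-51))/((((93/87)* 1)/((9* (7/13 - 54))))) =-9251145/403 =-22955.69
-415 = -415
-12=-12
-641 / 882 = -0.73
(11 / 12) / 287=11 / 3444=0.00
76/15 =5.07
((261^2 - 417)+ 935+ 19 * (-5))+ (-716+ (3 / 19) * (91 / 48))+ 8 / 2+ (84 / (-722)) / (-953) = 373384791705 / 5504528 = 67832.30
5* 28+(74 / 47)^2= 314736 / 2209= 142.48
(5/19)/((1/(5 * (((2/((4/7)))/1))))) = 4.61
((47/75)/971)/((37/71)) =3337/2694525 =0.00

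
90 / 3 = 30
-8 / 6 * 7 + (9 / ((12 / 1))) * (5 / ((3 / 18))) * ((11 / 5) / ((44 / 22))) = 185 / 12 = 15.42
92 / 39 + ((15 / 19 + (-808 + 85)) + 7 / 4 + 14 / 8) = -1061633 / 1482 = -716.35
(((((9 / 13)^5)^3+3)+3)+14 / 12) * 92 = 659.70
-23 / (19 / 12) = -276 / 19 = -14.53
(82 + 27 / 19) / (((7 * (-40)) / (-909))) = 288153 / 1064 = 270.82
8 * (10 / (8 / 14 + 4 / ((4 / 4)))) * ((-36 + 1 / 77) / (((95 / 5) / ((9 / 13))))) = -22.95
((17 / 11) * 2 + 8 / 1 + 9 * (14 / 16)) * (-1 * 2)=-1669 / 44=-37.93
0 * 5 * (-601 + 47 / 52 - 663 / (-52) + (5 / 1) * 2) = 0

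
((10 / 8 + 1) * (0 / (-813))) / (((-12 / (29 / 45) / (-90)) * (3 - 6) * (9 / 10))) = 0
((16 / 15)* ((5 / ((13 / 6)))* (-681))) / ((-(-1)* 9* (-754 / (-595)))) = -2161040 / 14703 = -146.98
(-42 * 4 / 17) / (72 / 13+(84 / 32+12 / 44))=-1.17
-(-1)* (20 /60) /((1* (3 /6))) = 2 /3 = 0.67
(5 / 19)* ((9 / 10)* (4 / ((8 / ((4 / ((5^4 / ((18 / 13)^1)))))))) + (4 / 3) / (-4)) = -40139 / 463125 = -0.09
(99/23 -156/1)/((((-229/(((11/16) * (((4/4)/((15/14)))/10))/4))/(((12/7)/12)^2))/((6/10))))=38379/294952000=0.00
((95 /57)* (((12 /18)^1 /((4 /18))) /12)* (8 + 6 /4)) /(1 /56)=221.67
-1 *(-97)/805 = 97/805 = 0.12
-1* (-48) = 48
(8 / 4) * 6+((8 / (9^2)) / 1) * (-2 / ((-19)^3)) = 6666964 / 555579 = 12.00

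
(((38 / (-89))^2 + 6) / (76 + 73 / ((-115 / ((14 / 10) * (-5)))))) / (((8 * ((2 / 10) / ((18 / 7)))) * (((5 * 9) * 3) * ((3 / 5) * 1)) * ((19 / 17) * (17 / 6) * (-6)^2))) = 14078875 / 1052553284244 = 0.00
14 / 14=1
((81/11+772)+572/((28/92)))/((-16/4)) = -204727/308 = -664.70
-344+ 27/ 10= -3413/ 10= -341.30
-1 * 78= -78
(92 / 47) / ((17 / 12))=1104 / 799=1.38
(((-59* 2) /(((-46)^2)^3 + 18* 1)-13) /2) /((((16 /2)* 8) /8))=-3848933125 /4737148457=-0.81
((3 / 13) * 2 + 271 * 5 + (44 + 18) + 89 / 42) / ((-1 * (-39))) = 775091 / 21294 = 36.40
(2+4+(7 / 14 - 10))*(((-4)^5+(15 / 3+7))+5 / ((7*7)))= 49583 / 14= 3541.64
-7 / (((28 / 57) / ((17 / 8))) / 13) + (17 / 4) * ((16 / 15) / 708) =-33444491 / 84960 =-393.65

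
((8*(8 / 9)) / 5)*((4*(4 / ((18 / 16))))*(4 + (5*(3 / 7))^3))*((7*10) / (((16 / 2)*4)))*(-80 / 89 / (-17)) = 194437120 / 6005097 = 32.38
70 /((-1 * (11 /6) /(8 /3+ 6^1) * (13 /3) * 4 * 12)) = -35 /22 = -1.59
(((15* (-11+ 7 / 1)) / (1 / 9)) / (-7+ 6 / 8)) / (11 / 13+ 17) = 702 / 145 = 4.84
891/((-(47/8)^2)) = -25.81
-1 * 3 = -3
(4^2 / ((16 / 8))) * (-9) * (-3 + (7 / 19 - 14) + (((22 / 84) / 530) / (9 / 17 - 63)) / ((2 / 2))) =7470281473 / 6238365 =1197.47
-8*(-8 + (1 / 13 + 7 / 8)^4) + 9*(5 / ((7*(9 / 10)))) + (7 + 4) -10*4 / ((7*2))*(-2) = 81.29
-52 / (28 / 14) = -26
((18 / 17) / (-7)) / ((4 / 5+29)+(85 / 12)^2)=-12960 / 6852139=-0.00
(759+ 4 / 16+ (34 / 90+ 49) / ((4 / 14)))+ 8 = 169213 / 180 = 940.07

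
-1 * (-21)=21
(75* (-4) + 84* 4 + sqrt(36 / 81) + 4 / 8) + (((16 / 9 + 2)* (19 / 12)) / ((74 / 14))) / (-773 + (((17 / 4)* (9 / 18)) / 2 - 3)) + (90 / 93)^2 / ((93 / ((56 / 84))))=27433563046915 / 738018460782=37.17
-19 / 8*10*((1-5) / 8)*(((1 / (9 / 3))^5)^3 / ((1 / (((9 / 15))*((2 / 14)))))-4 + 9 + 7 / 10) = 36259688027 / 535692528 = 67.69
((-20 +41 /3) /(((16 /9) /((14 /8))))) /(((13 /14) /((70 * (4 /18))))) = -104.44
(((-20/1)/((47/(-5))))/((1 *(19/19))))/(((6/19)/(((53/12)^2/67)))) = 1334275/680184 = 1.96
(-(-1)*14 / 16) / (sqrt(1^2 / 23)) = 7*sqrt(23) / 8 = 4.20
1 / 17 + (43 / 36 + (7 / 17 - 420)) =-256021 / 612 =-418.33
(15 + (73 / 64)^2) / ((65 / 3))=200307 / 266240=0.75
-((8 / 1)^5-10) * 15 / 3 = -163790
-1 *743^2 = -552049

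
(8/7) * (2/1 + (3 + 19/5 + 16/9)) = 544/45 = 12.09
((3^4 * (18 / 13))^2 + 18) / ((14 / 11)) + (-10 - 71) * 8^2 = 5575761 / 1183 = 4713.24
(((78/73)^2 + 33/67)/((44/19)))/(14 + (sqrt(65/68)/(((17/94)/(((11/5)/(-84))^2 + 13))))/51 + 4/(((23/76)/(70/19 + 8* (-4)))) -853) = -141464491211480979055235400000/243215346681997448237221590302851 -4833807567777900045438300* sqrt(1105)/243215346681997448237221590302851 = -0.00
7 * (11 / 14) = 5.50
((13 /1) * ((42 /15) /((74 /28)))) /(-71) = -2548 /13135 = -0.19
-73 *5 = -365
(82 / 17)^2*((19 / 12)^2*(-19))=-11529979 / 10404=-1108.23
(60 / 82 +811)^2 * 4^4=283551990016 / 1681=168680541.35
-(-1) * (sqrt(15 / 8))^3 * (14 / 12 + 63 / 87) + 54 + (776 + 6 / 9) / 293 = 1645 * sqrt(30) / 1856 + 49796 / 879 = 61.51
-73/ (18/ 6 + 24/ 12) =-73/ 5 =-14.60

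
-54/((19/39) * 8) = -1053/76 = -13.86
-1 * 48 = -48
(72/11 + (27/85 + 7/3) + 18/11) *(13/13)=30386/2805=10.83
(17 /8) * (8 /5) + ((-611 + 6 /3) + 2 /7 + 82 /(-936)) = -9916483 /16380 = -605.40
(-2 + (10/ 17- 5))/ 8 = -109/ 136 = -0.80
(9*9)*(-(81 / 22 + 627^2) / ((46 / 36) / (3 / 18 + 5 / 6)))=-6305061951 / 253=-24921193.48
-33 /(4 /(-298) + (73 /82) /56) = -22578864 /1693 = -13336.60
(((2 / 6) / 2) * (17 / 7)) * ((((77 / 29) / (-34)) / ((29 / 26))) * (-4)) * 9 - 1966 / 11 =-1643968 / 9251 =-177.71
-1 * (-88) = 88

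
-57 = -57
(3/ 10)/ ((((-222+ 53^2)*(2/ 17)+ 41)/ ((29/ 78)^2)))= 14297/ 119063880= 0.00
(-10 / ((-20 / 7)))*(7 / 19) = 49 / 38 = 1.29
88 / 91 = 0.97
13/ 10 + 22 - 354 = -3307/ 10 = -330.70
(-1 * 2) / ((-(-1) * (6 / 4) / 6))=-8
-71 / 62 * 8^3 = -18176 / 31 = -586.32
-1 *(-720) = 720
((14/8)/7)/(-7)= -1/28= -0.04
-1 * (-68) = 68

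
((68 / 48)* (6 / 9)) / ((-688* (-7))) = 17 / 86688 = 0.00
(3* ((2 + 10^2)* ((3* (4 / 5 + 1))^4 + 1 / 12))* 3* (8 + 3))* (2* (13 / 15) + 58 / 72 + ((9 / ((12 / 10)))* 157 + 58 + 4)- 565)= 145347173264293 / 25000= 5813886930.57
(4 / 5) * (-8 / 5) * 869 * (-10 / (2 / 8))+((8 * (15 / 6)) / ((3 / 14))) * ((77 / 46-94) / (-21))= 46474748 / 1035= 44903.14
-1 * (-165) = 165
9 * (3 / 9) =3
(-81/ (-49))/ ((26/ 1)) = 81/ 1274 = 0.06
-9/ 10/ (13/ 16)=-1.11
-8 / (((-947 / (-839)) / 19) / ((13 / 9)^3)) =-280179016 / 690363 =-405.84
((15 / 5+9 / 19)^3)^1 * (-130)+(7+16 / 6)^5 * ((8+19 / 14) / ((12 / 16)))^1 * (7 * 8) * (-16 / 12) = -1179592918776304 / 15000633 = -78636209.47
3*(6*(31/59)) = 558/59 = 9.46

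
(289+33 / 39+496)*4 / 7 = 40864 / 91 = 449.05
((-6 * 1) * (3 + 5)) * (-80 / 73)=3840 / 73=52.60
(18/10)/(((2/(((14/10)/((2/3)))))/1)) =189/100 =1.89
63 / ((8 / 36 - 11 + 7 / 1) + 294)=567 / 2612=0.22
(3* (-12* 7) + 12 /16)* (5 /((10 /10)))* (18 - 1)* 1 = -85425 /4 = -21356.25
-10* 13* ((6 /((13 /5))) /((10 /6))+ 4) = -700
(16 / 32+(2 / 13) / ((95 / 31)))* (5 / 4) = 1359 / 1976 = 0.69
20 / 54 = 10 / 27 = 0.37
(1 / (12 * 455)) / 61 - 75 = -24979499 / 333060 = -75.00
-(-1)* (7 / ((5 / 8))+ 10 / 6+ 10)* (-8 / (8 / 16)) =-5488 / 15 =-365.87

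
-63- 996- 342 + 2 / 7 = -9805 / 7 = -1400.71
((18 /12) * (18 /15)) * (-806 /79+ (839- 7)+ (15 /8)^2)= 37555047 /25280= 1485.56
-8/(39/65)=-40/3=-13.33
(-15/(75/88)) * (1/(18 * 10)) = -22/225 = -0.10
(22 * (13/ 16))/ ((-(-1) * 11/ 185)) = 2405/ 8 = 300.62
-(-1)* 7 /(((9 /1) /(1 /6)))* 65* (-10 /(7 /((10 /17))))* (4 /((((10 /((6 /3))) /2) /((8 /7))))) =-41600 /3213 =-12.95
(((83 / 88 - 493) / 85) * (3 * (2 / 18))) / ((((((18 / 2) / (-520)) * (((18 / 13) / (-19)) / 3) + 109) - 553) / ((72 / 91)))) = 42781388 / 12441457259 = 0.00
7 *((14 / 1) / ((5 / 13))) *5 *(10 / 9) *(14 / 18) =89180 / 81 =1100.99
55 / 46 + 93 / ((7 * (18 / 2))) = 2581 / 966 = 2.67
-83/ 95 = -0.87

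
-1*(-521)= 521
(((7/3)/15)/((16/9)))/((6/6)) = 0.09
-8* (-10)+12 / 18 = 242 / 3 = 80.67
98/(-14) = -7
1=1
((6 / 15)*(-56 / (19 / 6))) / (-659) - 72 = -4506888 / 62605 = -71.99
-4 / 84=-1 / 21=-0.05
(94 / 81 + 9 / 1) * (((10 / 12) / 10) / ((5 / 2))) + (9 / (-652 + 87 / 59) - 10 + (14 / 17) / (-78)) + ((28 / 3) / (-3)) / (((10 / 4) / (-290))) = 7238911572883 / 20611748430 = 351.20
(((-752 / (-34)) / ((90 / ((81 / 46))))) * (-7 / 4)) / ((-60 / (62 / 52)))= 30597 / 2033200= 0.02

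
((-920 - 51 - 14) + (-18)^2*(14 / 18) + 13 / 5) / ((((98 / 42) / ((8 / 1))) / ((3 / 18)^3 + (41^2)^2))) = -318435814972 / 45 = -7076351443.82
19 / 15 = 1.27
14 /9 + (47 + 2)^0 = 23 /9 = 2.56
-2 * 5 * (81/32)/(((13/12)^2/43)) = -156735/169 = -927.43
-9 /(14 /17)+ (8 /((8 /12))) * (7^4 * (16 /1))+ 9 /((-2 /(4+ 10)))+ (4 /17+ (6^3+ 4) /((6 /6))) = 109750917 /238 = 461138.31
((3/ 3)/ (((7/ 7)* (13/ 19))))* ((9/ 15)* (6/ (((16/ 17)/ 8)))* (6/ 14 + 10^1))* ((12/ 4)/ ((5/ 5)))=636633/ 455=1399.19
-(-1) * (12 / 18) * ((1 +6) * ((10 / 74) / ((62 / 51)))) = 595 / 1147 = 0.52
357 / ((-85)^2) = 21 / 425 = 0.05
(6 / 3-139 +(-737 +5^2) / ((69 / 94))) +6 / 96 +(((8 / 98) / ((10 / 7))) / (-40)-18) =-217332601 / 193200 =-1124.91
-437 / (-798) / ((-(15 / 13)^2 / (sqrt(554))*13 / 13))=-3887*sqrt(554) / 9450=-9.68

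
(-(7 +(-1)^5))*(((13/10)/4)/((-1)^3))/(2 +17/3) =117/460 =0.25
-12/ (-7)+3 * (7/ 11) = 279/ 77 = 3.62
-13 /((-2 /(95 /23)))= 1235 /46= 26.85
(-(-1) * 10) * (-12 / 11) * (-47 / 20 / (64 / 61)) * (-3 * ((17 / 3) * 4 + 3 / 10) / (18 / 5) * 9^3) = -480013209 / 1408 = -340918.47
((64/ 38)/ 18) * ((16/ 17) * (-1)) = -0.09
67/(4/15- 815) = -1005/12221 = -0.08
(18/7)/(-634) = -9/2219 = -0.00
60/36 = 5/3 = 1.67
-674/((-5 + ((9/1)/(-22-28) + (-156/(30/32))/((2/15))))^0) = -674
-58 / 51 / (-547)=58 / 27897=0.00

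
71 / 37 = 1.92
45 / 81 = 5 / 9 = 0.56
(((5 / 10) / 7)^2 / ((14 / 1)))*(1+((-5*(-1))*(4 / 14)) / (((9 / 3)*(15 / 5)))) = 73 / 172872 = 0.00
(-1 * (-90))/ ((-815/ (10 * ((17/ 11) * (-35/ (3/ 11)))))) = 35700/ 163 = 219.02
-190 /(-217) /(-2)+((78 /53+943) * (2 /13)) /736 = -13225071 /55020784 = -0.24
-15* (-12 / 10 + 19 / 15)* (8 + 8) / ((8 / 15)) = -30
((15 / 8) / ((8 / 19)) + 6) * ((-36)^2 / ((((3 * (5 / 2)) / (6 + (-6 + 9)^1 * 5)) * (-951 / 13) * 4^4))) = -1643733 / 811520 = -2.03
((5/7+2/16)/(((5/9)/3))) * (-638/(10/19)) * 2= -7691409/700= -10987.73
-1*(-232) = 232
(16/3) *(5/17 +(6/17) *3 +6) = 2000/51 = 39.22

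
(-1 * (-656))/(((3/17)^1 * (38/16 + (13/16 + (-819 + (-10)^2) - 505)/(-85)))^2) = 350654566400/4678970409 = 74.94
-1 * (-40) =40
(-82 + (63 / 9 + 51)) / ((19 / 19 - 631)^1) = 0.04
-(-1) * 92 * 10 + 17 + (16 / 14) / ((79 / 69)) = 518713 / 553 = 938.00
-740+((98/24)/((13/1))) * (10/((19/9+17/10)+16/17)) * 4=-69697120/94523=-737.36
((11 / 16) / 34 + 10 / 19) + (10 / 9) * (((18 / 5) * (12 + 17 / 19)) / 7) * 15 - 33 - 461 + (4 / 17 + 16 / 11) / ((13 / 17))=-380.72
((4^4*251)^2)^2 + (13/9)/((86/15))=4398194722943551930433/258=17047266367998263296.25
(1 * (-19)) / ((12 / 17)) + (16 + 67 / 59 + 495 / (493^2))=-1682763865 / 172078692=-9.78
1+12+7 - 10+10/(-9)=80/9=8.89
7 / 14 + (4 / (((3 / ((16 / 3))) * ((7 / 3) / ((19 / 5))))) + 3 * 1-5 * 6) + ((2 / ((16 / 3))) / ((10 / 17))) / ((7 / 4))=-6113 / 420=-14.55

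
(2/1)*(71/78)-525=-20404/39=-523.18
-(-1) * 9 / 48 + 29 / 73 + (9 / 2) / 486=18733 / 31536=0.59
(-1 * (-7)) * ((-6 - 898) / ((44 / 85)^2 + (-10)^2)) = -63.11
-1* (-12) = 12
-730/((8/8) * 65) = -146/13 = -11.23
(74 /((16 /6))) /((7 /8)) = 222 /7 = 31.71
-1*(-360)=360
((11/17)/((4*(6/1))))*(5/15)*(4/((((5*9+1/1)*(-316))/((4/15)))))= -11/16680060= -0.00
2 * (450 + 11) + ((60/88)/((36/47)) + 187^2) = 9475459/264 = 35891.89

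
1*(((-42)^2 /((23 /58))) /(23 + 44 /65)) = 738920 /3933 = 187.88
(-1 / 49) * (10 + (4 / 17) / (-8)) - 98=-163607 / 1666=-98.20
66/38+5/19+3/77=157/77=2.04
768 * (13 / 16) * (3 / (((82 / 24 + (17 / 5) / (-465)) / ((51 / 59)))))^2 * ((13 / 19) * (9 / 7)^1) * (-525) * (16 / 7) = -12957724224000000 / 34001200093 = -381096.08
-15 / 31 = -0.48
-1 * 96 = -96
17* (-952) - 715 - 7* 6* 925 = -55749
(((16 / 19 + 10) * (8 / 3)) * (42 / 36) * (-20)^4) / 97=922880000 / 16587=55638.75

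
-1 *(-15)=15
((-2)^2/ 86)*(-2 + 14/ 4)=3/ 43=0.07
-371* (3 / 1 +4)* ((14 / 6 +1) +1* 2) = -41552 / 3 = -13850.67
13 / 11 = 1.18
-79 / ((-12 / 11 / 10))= 4345 / 6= 724.17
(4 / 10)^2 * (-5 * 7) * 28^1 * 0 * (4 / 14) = 0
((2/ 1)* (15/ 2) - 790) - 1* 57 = -832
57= 57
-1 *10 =-10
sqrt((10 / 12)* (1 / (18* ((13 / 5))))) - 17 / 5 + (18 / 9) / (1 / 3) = 5* sqrt(39) / 234 + 13 / 5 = 2.73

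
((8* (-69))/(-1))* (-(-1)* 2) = 1104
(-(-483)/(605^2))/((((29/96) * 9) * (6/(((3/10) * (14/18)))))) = 9016/477662625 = 0.00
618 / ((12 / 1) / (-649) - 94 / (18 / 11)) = -3609738 / 335641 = -10.75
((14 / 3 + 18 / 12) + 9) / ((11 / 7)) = 637 / 66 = 9.65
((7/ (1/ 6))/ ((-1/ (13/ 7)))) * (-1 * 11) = 858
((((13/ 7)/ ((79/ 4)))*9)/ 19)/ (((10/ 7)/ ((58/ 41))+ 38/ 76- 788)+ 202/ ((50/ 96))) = -678600/ 6073494799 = -0.00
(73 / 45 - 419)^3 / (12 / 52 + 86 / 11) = -947461444610824 / 104884875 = -9033346.75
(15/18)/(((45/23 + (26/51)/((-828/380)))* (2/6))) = 10557/7274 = 1.45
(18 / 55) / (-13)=-18 / 715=-0.03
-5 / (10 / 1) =-1 / 2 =-0.50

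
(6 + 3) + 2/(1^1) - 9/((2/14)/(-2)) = 137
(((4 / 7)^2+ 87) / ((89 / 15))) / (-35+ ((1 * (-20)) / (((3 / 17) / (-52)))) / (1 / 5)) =38511 / 77010899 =0.00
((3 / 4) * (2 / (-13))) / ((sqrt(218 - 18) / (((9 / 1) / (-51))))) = 9 * sqrt(2) / 8840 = 0.00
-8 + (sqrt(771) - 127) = -107.23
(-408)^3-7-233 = -67917552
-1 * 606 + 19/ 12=-7253/ 12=-604.42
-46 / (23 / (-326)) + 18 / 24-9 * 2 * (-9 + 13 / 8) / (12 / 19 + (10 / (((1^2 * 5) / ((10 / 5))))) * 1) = 239857 / 352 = 681.41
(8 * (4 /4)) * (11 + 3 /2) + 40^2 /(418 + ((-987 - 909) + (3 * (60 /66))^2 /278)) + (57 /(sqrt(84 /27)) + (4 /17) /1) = 131.47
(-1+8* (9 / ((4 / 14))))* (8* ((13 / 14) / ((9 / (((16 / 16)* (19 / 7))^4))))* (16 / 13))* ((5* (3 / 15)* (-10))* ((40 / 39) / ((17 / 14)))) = -1674781235200 / 14326767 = -116898.76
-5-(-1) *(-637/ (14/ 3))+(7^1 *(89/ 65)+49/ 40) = -67959/ 520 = -130.69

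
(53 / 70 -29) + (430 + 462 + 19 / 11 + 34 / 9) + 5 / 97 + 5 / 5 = 585033599 / 672210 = 870.31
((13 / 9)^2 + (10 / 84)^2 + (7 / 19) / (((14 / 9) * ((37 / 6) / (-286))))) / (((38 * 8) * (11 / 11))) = -99150125 / 3392891712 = -0.03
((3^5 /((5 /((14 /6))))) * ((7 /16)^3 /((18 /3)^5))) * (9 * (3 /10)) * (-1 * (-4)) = 21609 /1638400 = 0.01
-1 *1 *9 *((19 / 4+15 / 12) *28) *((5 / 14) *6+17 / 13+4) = -146448 / 13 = -11265.23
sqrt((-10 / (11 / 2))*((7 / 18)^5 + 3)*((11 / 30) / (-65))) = sqrt(6560205) / 14580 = 0.18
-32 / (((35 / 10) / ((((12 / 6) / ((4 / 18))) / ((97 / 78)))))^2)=-136.82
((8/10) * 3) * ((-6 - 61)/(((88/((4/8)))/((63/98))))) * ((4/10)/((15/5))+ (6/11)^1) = -1206/3025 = -0.40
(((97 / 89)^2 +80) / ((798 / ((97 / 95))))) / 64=20793211 / 12810474880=0.00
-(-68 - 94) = 162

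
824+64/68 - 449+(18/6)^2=6544/17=384.94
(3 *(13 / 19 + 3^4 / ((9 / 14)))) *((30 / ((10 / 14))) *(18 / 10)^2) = 24565842 / 475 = 51717.56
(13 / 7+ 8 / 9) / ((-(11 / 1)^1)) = -173 / 693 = -0.25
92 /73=1.26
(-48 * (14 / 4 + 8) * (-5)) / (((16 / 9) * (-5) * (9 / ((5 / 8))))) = -345 / 16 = -21.56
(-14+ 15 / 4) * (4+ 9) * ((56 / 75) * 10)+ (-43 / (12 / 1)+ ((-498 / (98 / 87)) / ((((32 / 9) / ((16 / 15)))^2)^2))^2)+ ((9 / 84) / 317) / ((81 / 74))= -2025613979635749169 / 2055015900000000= -985.69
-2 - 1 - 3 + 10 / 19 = -104 / 19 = -5.47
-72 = -72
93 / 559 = 0.17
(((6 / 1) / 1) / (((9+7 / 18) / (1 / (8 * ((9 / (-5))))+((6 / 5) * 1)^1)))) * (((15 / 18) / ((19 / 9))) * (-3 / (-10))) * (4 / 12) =3663 / 128440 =0.03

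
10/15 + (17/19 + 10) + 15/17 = 12058/969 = 12.44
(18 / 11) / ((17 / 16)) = 288 / 187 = 1.54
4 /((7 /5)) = 20 /7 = 2.86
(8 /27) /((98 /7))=4 /189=0.02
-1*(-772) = 772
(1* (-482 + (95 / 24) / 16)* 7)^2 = 1676898092401 / 147456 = 11372193.01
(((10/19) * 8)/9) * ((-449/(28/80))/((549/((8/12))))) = -1436800/1971459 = -0.73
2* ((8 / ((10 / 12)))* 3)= 288 / 5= 57.60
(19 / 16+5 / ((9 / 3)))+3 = 281 / 48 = 5.85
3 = 3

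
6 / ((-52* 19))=-3 / 494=-0.01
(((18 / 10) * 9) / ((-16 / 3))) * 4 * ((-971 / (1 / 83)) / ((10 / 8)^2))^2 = -101013842605248 / 3125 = -32324429633.68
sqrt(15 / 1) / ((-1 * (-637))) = sqrt(15) / 637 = 0.01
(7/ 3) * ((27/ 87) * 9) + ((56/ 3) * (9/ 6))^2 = 22925/ 29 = 790.52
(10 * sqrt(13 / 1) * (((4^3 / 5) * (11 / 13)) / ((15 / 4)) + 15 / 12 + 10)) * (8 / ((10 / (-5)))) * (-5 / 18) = 55139 * sqrt(13) / 351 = 566.40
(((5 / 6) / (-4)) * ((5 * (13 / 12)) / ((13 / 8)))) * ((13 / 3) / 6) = -325 / 648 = -0.50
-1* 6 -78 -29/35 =-2969/35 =-84.83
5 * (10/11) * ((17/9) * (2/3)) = 1700/297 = 5.72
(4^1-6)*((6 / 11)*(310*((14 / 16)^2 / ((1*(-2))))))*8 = 22785 / 22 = 1035.68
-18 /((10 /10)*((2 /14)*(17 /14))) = -1764 /17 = -103.76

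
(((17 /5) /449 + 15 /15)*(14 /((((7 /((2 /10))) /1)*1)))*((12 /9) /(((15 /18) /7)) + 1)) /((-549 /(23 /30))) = -17342 /2525625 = -0.01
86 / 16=43 / 8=5.38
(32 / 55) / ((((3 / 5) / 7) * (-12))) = -56 / 99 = -0.57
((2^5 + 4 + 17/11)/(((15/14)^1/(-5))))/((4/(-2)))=2891/33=87.61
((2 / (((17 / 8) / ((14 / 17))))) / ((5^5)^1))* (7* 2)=3136 / 903125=0.00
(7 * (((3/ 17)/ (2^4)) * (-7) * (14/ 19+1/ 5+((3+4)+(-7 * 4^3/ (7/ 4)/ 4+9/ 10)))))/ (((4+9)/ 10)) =1540707/ 67184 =22.93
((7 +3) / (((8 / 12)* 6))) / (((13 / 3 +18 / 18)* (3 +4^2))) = 15 / 608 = 0.02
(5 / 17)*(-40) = -11.76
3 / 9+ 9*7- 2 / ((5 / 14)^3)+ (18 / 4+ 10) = 25447 / 750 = 33.93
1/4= 0.25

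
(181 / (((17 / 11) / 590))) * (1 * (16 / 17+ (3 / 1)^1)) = 78704230 / 289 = 272332.98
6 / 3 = 2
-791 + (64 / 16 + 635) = -152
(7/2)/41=7/82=0.09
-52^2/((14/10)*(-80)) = 169/7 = 24.14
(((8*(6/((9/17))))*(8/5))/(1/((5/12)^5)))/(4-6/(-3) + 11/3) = 10625/56376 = 0.19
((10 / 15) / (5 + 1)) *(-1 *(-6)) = 2 / 3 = 0.67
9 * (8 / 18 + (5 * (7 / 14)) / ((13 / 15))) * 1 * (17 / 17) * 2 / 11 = 779 / 143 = 5.45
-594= -594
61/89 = 0.69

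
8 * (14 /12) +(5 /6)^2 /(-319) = 107159 /11484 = 9.33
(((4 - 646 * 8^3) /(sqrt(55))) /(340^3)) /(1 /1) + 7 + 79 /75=8.05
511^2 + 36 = 261157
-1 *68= -68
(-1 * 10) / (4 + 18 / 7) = -35 / 23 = -1.52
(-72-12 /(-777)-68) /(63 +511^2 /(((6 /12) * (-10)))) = 90640 /33774377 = 0.00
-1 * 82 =-82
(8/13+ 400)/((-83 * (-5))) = 5208/5395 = 0.97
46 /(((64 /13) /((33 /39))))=253 /32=7.91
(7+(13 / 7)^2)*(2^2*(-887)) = -1816576 / 49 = -37072.98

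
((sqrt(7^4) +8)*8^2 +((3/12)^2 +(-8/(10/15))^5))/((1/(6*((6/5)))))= -35306487/20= -1765324.35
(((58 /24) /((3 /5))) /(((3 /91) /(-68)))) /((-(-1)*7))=-1186.85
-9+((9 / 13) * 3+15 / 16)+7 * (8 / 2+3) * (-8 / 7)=-61.99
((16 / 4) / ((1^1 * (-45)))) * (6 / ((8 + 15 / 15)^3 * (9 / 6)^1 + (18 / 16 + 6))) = -64 / 132075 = -0.00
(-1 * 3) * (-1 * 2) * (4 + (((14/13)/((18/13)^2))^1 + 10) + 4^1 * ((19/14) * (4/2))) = 28825/189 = 152.51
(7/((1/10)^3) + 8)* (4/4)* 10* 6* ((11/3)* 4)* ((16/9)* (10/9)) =328908800/27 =12181807.41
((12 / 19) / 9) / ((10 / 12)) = 0.08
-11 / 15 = -0.73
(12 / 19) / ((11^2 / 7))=0.04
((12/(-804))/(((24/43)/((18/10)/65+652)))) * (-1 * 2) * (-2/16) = -9112087/2090400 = -4.36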